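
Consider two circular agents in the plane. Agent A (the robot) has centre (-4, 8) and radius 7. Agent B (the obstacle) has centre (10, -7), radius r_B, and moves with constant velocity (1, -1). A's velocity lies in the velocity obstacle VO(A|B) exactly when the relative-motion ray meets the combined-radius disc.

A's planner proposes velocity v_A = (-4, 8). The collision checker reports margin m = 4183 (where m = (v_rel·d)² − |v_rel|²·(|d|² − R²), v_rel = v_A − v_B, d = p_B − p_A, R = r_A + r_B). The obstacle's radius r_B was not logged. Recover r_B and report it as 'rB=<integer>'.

m = 4183
d = (14, -15);  v_rel = (-5, 9),  |v_rel|² = 106
v_rel×d = (-5)·(-15) − (9)·(14) = -51
since m = R²·106 − (-51)²:  R² = (2601 + 4183) / 106 = 64
R = √64 = 8  ⇒  r_B = 8 − 7 = 1

rB=1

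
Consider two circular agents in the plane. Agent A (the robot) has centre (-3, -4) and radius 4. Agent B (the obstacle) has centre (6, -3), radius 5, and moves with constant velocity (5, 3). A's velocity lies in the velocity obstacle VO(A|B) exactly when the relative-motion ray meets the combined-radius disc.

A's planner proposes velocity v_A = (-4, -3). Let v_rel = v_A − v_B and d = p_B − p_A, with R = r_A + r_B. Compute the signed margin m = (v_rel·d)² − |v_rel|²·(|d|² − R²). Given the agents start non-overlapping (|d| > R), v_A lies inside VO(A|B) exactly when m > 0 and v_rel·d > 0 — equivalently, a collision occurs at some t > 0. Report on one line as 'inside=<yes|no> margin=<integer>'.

d = (9, 1),  |d|² = 82;  R = 4+5 = 9,  c = 82−9² = 1
v_rel = (-9, -6),  |v_rel|² = 117;  v_rel·d = (-9)·(9) + (-6)·(1) = -87
117·t² + 174·t + 1 = 0  ⇒  m = (-87)² − 117·1 = 7452
m = 7452 > 0,  v_rel·d = -87 < 0  ⇒  outside

inside=no margin=7452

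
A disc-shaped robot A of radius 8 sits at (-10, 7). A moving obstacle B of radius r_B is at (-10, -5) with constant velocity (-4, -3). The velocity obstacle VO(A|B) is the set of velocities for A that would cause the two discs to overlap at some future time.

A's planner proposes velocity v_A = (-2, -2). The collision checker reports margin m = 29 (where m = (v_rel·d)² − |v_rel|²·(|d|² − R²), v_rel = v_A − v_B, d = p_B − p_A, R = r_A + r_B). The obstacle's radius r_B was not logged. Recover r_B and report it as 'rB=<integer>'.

m = 29
d = (0, -12);  v_rel = (2, 1),  |v_rel|² = 5
v_rel×d = (2)·(-12) − (1)·(0) = -24
since m = R²·5 − (-24)²:  R² = (576 + 29) / 5 = 121
R = √121 = 11  ⇒  r_B = 11 − 8 = 3

rB=3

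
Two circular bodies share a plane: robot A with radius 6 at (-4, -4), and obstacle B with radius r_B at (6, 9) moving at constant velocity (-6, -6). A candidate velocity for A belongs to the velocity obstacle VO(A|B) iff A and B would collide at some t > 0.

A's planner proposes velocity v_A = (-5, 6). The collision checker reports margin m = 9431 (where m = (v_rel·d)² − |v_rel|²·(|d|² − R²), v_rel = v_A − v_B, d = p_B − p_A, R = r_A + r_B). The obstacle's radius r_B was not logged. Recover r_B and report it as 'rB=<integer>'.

m = 9431
d = (10, 13);  v_rel = (1, 12),  |v_rel|² = 145
v_rel×d = (1)·(13) − (12)·(10) = -107
since m = R²·145 − (-107)²:  R² = (11449 + 9431) / 145 = 144
R = √144 = 12  ⇒  r_B = 12 − 6 = 6

rB=6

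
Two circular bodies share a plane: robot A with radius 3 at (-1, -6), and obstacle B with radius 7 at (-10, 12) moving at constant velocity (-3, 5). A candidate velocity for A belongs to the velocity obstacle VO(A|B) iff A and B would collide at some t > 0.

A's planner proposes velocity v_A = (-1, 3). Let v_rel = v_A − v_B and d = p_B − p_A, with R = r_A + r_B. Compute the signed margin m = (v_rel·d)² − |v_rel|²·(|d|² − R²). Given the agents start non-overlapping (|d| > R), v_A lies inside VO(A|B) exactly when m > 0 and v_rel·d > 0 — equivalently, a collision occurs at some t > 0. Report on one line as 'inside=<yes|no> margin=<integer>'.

d = (-9, 18),  |d|² = 405;  R = 3+7 = 10,  c = 405−10² = 305
v_rel = (2, -2),  |v_rel|² = 8;  v_rel·d = (2)·(-9) + (-2)·(18) = -54
8·t² + 108·t + 305 = 0  ⇒  m = (-54)² − 8·305 = 476
m = 476 > 0,  v_rel·d = -54 < 0  ⇒  outside

inside=no margin=476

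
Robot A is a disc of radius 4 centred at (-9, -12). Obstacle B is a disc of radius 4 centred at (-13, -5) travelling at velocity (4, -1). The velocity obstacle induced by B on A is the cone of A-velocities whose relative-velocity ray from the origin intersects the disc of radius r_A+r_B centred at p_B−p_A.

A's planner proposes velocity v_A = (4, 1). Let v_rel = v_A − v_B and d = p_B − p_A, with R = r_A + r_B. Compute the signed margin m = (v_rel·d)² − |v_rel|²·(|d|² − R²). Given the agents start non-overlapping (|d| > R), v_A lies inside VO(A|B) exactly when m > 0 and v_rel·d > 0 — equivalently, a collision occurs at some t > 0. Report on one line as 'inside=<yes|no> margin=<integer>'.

d = (-4, 7),  |d|² = 65;  R = 4+4 = 8,  c = 65−8² = 1
v_rel = (0, 2),  |v_rel|² = 4;  v_rel·d = (0)·(-4) + (2)·(7) = 14
4·t² − 28·t + 1 = 0  ⇒  m = 14² − 4·1 = 192
m = 192 > 0,  v_rel·d = 14 > 0  ⇒  inside

inside=yes margin=192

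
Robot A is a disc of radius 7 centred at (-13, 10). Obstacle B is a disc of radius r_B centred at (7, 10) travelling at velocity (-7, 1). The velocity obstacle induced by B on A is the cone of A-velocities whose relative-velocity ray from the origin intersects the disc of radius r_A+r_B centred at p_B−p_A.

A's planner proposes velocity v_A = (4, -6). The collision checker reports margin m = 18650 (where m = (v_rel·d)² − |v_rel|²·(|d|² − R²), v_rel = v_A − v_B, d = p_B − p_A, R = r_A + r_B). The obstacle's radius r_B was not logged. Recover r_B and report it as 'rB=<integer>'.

m = 18650
d = (20, 0);  v_rel = (11, -7),  |v_rel|² = 170
v_rel×d = (11)·(0) − (-7)·(20) = 140
since m = R²·170 − 140²:  R² = (19600 + 18650) / 170 = 225
R = √225 = 15  ⇒  r_B = 15 − 7 = 8

rB=8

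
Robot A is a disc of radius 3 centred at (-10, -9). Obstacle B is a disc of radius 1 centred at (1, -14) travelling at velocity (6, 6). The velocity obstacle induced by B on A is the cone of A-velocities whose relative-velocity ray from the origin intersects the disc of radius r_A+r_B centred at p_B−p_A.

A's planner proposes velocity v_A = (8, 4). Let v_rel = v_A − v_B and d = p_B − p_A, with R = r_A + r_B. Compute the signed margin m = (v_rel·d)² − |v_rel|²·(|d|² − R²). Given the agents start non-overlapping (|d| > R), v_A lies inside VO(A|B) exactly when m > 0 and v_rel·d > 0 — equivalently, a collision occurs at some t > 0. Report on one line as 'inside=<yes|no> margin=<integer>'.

d = (11, -5),  |d|² = 146;  R = 3+1 = 4,  c = 146−4² = 130
v_rel = (2, -2),  |v_rel|² = 8;  v_rel·d = (2)·(11) + (-2)·(-5) = 32
8·t² − 64·t + 130 = 0  ⇒  m = 32² − 8·130 = -16
m = -16 < 0,  v_rel·d = 32 > 0  ⇒  outside

inside=no margin=-16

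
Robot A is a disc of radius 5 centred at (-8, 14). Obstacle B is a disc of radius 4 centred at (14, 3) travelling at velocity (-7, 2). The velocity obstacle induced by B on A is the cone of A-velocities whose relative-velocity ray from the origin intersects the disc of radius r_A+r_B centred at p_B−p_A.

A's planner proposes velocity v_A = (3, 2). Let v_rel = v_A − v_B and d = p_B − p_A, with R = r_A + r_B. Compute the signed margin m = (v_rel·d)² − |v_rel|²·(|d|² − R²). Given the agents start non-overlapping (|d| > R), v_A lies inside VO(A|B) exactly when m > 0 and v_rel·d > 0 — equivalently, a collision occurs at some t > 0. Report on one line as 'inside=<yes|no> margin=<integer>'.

d = (22, -11),  |d|² = 605;  R = 5+4 = 9,  c = 605−9² = 524
v_rel = (10, 0),  |v_rel|² = 100;  v_rel·d = (10)·(22) + (0)·(-11) = 220
100·t² − 440·t + 524 = 0  ⇒  m = 220² − 100·524 = -4000
m = -4000 < 0,  v_rel·d = 220 > 0  ⇒  outside

inside=no margin=-4000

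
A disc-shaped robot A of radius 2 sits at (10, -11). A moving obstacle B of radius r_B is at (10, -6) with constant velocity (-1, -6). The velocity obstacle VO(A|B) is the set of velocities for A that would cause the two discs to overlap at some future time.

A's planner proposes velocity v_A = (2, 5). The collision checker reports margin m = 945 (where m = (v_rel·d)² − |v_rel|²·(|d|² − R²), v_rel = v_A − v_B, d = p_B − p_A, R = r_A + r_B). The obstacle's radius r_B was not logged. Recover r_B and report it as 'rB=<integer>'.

m = 945
d = (0, 5);  v_rel = (3, 11),  |v_rel|² = 130
v_rel×d = (3)·(5) − (11)·(0) = 15
since m = R²·130 − 15²:  R² = (225 + 945) / 130 = 9
R = √9 = 3  ⇒  r_B = 3 − 2 = 1

rB=1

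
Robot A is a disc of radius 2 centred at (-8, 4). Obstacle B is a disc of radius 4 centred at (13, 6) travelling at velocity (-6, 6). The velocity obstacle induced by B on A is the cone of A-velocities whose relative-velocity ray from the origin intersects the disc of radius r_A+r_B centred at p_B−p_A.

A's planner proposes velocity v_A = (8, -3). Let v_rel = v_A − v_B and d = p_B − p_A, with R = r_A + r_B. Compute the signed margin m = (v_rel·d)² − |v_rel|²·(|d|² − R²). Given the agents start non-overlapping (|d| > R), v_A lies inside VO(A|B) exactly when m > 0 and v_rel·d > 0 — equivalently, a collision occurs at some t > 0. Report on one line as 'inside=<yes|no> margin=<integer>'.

d = (21, 2),  |d|² = 445;  R = 2+4 = 6,  c = 445−6² = 409
v_rel = (14, -9),  |v_rel|² = 277;  v_rel·d = (14)·(21) + (-9)·(2) = 276
277·t² − 552·t + 409 = 0  ⇒  m = 276² − 277·409 = -37117
m = -37117 < 0,  v_rel·d = 276 > 0  ⇒  outside

inside=no margin=-37117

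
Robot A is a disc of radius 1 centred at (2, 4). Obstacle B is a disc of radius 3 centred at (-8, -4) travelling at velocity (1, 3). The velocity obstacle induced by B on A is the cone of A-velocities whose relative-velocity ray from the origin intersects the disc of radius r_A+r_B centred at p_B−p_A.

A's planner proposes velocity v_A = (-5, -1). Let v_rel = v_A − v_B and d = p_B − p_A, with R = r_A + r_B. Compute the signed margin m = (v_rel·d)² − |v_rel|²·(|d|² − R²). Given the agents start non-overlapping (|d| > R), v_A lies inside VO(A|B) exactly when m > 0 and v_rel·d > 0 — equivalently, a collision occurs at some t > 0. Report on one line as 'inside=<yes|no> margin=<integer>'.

d = (-10, -8),  |d|² = 164;  R = 1+3 = 4,  c = 164−4² = 148
v_rel = (-6, -4),  |v_rel|² = 52;  v_rel·d = (-6)·(-10) + (-4)·(-8) = 92
52·t² − 184·t + 148 = 0  ⇒  m = 92² − 52·148 = 768
m = 768 > 0,  v_rel·d = 92 > 0  ⇒  inside

inside=yes margin=768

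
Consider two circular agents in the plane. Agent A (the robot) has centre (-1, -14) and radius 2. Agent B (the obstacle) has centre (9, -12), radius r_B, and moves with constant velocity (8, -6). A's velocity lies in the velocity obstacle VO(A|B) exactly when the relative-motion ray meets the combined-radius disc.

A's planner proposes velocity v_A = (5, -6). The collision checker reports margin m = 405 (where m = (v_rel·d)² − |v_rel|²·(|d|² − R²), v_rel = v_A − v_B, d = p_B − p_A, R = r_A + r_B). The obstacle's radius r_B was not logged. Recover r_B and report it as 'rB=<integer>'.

m = 405
d = (10, 2);  v_rel = (-3, 0),  |v_rel|² = 9
v_rel×d = (-3)·(2) − (0)·(10) = -6
since m = R²·9 − (-6)²:  R² = (36 + 405) / 9 = 49
R = √49 = 7  ⇒  r_B = 7 − 2 = 5

rB=5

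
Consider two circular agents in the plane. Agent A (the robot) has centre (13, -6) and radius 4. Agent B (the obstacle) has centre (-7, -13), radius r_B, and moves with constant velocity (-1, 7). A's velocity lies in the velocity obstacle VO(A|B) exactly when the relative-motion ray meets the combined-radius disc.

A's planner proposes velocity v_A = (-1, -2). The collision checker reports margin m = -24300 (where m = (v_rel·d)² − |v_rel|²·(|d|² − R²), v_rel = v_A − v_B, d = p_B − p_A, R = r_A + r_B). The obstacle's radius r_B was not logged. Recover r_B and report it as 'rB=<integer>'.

m = -24300
d = (-20, -7);  v_rel = (0, -9),  |v_rel|² = 81
v_rel×d = (0)·(-7) − (-9)·(-20) = -180
since m = R²·81 − (-180)²:  R² = (32400 + -24300) / 81 = 100
R = √100 = 10  ⇒  r_B = 10 − 4 = 6

rB=6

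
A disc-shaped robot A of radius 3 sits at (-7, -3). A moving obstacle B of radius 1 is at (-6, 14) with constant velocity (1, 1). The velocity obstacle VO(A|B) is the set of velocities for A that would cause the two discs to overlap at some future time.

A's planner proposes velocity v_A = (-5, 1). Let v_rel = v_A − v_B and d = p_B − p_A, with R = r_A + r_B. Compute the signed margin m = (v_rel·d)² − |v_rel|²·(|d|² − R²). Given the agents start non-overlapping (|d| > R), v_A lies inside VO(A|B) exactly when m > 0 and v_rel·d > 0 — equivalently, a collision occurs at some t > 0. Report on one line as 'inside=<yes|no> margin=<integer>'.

d = (1, 17),  |d|² = 290;  R = 3+1 = 4,  c = 290−4² = 274
v_rel = (-6, 0),  |v_rel|² = 36;  v_rel·d = (-6)·(1) + (0)·(17) = -6
36·t² + 12·t + 274 = 0  ⇒  m = (-6)² − 36·274 = -9828
m = -9828 < 0,  v_rel·d = -6 < 0  ⇒  outside

inside=no margin=-9828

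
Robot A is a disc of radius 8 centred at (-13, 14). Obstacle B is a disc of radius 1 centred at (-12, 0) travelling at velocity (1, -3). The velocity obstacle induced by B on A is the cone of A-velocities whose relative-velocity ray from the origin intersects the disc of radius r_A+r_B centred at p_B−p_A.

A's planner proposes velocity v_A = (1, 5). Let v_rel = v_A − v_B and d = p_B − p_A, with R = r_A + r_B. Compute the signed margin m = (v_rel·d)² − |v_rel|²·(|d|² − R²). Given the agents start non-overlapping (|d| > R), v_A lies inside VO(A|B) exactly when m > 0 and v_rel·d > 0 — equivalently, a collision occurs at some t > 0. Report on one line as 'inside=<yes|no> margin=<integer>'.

d = (1, -14),  |d|² = 197;  R = 8+1 = 9,  c = 197−9² = 116
v_rel = (0, 8),  |v_rel|² = 64;  v_rel·d = (0)·(1) + (8)·(-14) = -112
64·t² + 224·t + 116 = 0  ⇒  m = (-112)² − 64·116 = 5120
m = 5120 > 0,  v_rel·d = -112 < 0  ⇒  outside

inside=no margin=5120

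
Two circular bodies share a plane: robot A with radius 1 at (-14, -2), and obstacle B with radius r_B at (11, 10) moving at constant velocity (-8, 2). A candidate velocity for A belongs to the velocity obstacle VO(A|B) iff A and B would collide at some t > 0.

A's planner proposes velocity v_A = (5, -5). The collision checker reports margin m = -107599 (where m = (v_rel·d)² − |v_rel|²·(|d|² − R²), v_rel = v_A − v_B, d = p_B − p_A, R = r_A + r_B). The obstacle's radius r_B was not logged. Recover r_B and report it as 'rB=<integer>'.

m = -107599
d = (25, 12);  v_rel = (13, -7),  |v_rel|² = 218
v_rel×d = (13)·(12) − (-7)·(25) = 331
since m = R²·218 − 331²:  R² = (109561 + -107599) / 218 = 9
R = √9 = 3  ⇒  r_B = 3 − 1 = 2

rB=2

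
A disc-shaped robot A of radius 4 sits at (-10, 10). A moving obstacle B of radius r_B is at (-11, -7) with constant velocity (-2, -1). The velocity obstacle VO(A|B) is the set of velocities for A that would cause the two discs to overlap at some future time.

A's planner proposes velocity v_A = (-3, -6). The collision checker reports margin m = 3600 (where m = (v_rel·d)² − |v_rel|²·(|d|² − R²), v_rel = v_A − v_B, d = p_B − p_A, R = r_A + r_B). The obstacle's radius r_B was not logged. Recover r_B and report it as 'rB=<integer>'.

m = 3600
d = (-1, -17);  v_rel = (-1, -5),  |v_rel|² = 26
v_rel×d = (-1)·(-17) − (-5)·(-1) = 12
since m = R²·26 − 12²:  R² = (144 + 3600) / 26 = 144
R = √144 = 12  ⇒  r_B = 12 − 4 = 8

rB=8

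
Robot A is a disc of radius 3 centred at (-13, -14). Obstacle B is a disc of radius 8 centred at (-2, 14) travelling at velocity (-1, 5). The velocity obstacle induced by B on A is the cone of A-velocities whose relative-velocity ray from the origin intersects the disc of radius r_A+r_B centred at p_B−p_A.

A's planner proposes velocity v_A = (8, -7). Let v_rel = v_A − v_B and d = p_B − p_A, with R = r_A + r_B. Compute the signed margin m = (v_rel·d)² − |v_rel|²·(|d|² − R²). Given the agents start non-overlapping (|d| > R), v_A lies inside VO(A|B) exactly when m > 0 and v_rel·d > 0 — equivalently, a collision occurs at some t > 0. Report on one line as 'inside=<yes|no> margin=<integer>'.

d = (11, 28),  |d|² = 905;  R = 3+8 = 11,  c = 905−11² = 784
v_rel = (9, -12),  |v_rel|² = 225;  v_rel·d = (9)·(11) + (-12)·(28) = -237
225·t² + 474·t + 784 = 0  ⇒  m = (-237)² − 225·784 = -120231
m = -120231 < 0,  v_rel·d = -237 < 0  ⇒  outside

inside=no margin=-120231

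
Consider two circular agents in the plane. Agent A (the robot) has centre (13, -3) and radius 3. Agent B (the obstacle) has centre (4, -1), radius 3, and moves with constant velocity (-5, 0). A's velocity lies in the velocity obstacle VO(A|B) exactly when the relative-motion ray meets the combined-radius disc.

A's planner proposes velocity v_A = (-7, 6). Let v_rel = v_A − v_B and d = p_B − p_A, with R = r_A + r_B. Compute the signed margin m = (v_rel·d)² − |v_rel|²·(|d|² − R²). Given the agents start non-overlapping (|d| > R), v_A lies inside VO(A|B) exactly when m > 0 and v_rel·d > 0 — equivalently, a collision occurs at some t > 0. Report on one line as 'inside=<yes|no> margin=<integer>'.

d = (-9, 2),  |d|² = 85;  R = 3+3 = 6,  c = 85−6² = 49
v_rel = (-2, 6),  |v_rel|² = 40;  v_rel·d = (-2)·(-9) + (6)·(2) = 30
40·t² − 60·t + 49 = 0  ⇒  m = 30² − 40·49 = -1060
m = -1060 < 0,  v_rel·d = 30 > 0  ⇒  outside

inside=no margin=-1060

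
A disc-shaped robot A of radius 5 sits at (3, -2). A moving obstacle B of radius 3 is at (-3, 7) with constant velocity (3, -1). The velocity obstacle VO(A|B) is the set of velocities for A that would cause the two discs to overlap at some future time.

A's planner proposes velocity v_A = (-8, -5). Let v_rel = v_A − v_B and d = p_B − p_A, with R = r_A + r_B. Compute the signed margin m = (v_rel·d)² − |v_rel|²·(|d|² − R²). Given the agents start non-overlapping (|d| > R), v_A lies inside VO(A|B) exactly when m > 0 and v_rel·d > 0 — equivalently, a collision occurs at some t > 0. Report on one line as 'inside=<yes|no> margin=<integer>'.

d = (-6, 9),  |d|² = 117;  R = 5+3 = 8,  c = 117−8² = 53
v_rel = (-11, -4),  |v_rel|² = 137;  v_rel·d = (-11)·(-6) + (-4)·(9) = 30
137·t² − 60·t + 53 = 0  ⇒  m = 30² − 137·53 = -6361
m = -6361 < 0,  v_rel·d = 30 > 0  ⇒  outside

inside=no margin=-6361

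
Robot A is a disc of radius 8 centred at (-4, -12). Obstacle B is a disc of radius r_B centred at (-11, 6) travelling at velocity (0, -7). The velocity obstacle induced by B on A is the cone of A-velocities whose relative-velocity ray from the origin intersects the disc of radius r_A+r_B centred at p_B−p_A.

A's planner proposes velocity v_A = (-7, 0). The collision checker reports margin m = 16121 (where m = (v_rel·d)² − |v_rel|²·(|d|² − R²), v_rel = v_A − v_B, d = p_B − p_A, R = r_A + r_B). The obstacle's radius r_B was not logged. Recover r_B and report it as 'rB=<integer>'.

m = 16121
d = (-7, 18);  v_rel = (-7, 7),  |v_rel|² = 98
v_rel×d = (-7)·(18) − (7)·(-7) = -77
since m = R²·98 − (-77)²:  R² = (5929 + 16121) / 98 = 225
R = √225 = 15  ⇒  r_B = 15 − 8 = 7

rB=7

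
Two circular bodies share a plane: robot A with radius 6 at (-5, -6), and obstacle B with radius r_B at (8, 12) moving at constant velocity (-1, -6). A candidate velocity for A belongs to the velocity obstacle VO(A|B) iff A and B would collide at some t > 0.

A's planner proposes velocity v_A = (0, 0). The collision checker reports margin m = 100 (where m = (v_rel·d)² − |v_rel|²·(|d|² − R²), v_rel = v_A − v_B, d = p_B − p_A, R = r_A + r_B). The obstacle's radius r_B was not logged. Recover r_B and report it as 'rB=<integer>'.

m = 100
d = (13, 18);  v_rel = (1, 6),  |v_rel|² = 37
v_rel×d = (1)·(18) − (6)·(13) = -60
since m = R²·37 − (-60)²:  R² = (3600 + 100) / 37 = 100
R = √100 = 10  ⇒  r_B = 10 − 6 = 4

rB=4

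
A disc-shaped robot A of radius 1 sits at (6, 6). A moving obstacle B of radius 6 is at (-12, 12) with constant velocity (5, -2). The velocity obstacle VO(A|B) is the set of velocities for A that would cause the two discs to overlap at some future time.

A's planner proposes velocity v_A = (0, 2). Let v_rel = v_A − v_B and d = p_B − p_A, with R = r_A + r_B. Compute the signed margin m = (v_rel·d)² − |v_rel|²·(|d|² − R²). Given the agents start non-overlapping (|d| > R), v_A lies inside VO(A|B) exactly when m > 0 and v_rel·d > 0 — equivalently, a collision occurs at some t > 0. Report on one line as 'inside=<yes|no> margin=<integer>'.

d = (-18, 6),  |d|² = 360;  R = 1+6 = 7,  c = 360−7² = 311
v_rel = (-5, 4),  |v_rel|² = 41;  v_rel·d = (-5)·(-18) + (4)·(6) = 114
41·t² − 228·t + 311 = 0  ⇒  m = 114² − 41·311 = 245
m = 245 > 0,  v_rel·d = 114 > 0  ⇒  inside

inside=yes margin=245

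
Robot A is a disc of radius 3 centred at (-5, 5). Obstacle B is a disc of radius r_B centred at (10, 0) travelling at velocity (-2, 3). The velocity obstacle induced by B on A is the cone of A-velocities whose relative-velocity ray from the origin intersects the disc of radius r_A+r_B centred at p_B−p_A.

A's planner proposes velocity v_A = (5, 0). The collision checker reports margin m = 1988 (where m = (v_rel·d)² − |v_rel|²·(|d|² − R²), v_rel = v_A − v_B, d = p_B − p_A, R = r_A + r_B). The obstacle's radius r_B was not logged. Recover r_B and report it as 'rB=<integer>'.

m = 1988
d = (15, -5);  v_rel = (7, -3),  |v_rel|² = 58
v_rel×d = (7)·(-5) − (-3)·(15) = 10
since m = R²·58 − 10²:  R² = (100 + 1988) / 58 = 36
R = √36 = 6  ⇒  r_B = 6 − 3 = 3

rB=3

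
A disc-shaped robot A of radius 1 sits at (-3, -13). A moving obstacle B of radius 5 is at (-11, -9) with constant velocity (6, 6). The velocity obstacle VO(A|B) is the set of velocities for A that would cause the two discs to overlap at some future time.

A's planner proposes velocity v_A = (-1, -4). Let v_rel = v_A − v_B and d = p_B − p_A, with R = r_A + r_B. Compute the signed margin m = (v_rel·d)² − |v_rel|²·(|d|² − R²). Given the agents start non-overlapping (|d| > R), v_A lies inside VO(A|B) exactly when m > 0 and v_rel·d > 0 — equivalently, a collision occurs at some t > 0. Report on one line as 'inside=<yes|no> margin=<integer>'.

d = (-8, 4),  |d|² = 80;  R = 1+5 = 6,  c = 80−6² = 44
v_rel = (-7, -10),  |v_rel|² = 149;  v_rel·d = (-7)·(-8) + (-10)·(4) = 16
149·t² − 32·t + 44 = 0  ⇒  m = 16² − 149·44 = -6300
m = -6300 < 0,  v_rel·d = 16 > 0  ⇒  outside

inside=no margin=-6300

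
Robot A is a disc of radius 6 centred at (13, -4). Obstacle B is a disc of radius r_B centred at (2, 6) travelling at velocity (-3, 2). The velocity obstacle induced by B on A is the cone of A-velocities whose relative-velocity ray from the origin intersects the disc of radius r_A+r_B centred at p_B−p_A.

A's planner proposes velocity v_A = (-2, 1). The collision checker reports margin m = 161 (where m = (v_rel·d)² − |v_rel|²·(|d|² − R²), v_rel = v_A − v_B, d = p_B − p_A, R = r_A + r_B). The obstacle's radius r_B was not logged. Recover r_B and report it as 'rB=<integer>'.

m = 161
d = (-11, 10);  v_rel = (1, -1),  |v_rel|² = 2
v_rel×d = (1)·(10) − (-1)·(-11) = -1
since m = R²·2 − (-1)²:  R² = (1 + 161) / 2 = 81
R = √81 = 9  ⇒  r_B = 9 − 6 = 3

rB=3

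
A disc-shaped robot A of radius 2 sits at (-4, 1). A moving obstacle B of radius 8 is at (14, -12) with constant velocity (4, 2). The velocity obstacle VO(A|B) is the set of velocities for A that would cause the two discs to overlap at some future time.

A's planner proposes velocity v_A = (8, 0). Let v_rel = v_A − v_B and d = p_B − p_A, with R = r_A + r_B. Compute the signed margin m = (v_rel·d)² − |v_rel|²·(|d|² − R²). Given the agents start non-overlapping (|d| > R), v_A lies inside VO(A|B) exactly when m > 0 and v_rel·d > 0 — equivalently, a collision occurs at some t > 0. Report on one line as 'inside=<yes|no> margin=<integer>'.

d = (18, -13),  |d|² = 493;  R = 2+8 = 10,  c = 493−10² = 393
v_rel = (4, -2),  |v_rel|² = 20;  v_rel·d = (4)·(18) + (-2)·(-13) = 98
20·t² − 196·t + 393 = 0  ⇒  m = 98² − 20·393 = 1744
m = 1744 > 0,  v_rel·d = 98 > 0  ⇒  inside

inside=yes margin=1744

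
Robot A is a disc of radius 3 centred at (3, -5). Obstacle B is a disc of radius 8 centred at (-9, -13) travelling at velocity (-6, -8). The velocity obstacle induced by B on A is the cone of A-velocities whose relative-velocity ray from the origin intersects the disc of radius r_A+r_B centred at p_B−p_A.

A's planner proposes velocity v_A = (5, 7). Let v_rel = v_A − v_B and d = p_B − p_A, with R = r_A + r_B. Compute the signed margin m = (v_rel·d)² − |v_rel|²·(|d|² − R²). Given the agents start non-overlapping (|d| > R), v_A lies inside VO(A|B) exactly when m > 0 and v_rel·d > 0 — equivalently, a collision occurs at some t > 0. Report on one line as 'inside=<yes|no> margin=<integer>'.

d = (-12, -8),  |d|² = 208;  R = 3+8 = 11,  c = 208−11² = 87
v_rel = (11, 15),  |v_rel|² = 346;  v_rel·d = (11)·(-12) + (15)·(-8) = -252
346·t² + 504·t + 87 = 0  ⇒  m = (-252)² − 346·87 = 33402
m = 33402 > 0,  v_rel·d = -252 < 0  ⇒  outside

inside=no margin=33402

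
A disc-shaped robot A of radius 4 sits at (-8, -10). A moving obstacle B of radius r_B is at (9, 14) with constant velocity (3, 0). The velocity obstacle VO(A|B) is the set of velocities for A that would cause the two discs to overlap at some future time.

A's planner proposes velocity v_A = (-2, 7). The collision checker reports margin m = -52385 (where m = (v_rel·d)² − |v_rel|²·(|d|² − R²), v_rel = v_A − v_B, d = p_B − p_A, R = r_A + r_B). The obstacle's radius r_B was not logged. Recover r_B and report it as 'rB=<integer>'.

m = -52385
d = (17, 24);  v_rel = (-5, 7),  |v_rel|² = 74
v_rel×d = (-5)·(24) − (7)·(17) = -239
since m = R²·74 − (-239)²:  R² = (57121 + -52385) / 74 = 64
R = √64 = 8  ⇒  r_B = 8 − 4 = 4

rB=4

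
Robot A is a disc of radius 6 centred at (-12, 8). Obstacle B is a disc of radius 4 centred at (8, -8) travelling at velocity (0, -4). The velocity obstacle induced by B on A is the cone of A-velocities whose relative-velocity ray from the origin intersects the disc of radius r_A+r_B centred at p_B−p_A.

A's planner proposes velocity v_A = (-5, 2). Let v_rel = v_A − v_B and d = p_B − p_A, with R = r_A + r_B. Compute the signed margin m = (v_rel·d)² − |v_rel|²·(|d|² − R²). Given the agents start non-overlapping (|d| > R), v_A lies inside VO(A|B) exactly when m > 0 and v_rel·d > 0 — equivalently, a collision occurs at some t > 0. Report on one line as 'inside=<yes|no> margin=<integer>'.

d = (20, -16),  |d|² = 656;  R = 6+4 = 10,  c = 656−10² = 556
v_rel = (-5, 6),  |v_rel|² = 61;  v_rel·d = (-5)·(20) + (6)·(-16) = -196
61·t² + 392·t + 556 = 0  ⇒  m = (-196)² − 61·556 = 4500
m = 4500 > 0,  v_rel·d = -196 < 0  ⇒  outside

inside=no margin=4500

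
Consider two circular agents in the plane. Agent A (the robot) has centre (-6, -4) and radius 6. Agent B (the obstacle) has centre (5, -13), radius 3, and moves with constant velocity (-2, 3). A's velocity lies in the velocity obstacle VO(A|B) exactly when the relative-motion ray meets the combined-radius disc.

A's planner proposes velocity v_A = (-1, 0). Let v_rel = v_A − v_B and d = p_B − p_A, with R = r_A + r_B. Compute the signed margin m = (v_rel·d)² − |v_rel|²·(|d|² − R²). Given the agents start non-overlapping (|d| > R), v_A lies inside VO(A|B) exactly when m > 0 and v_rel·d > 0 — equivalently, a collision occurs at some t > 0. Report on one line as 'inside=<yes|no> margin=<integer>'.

d = (11, -9),  |d|² = 202;  R = 6+3 = 9,  c = 202−9² = 121
v_rel = (1, -3),  |v_rel|² = 10;  v_rel·d = (1)·(11) + (-3)·(-9) = 38
10·t² − 76·t + 121 = 0  ⇒  m = 38² − 10·121 = 234
m = 234 > 0,  v_rel·d = 38 > 0  ⇒  inside

inside=yes margin=234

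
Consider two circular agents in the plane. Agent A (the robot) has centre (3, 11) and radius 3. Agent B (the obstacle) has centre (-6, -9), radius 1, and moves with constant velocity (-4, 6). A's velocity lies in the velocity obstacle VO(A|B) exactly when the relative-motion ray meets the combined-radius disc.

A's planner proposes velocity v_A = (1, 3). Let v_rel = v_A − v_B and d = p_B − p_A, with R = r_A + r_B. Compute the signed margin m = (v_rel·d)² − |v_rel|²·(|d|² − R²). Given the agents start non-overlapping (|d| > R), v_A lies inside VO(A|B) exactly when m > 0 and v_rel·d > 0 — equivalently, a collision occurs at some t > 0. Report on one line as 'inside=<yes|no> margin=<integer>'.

d = (-9, -20),  |d|² = 481;  R = 3+1 = 4,  c = 481−4² = 465
v_rel = (5, -3),  |v_rel|² = 34;  v_rel·d = (5)·(-9) + (-3)·(-20) = 15
34·t² − 30·t + 465 = 0  ⇒  m = 15² − 34·465 = -15585
m = -15585 < 0,  v_rel·d = 15 > 0  ⇒  outside

inside=no margin=-15585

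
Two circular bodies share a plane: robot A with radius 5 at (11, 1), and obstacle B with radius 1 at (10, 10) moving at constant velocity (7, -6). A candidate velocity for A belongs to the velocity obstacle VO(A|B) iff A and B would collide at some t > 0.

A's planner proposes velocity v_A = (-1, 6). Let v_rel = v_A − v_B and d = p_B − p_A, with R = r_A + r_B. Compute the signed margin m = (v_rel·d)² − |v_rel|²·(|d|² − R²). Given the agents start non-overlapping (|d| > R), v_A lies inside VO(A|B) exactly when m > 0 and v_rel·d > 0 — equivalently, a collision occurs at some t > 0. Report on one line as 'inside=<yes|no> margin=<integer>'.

d = (-1, 9),  |d|² = 82;  R = 5+1 = 6,  c = 82−6² = 46
v_rel = (-8, 12),  |v_rel|² = 208;  v_rel·d = (-8)·(-1) + (12)·(9) = 116
208·t² − 232·t + 46 = 0  ⇒  m = 116² − 208·46 = 3888
m = 3888 > 0,  v_rel·d = 116 > 0  ⇒  inside

inside=yes margin=3888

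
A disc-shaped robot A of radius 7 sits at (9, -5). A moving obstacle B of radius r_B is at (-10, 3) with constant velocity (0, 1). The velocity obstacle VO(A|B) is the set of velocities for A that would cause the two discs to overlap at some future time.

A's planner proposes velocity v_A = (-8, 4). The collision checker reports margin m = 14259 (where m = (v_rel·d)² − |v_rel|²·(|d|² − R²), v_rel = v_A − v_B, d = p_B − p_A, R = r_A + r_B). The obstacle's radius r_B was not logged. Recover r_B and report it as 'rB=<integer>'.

m = 14259
d = (-19, 8);  v_rel = (-8, 3),  |v_rel|² = 73
v_rel×d = (-8)·(8) − (3)·(-19) = -7
since m = R²·73 − (-7)²:  R² = (49 + 14259) / 73 = 196
R = √196 = 14  ⇒  r_B = 14 − 7 = 7

rB=7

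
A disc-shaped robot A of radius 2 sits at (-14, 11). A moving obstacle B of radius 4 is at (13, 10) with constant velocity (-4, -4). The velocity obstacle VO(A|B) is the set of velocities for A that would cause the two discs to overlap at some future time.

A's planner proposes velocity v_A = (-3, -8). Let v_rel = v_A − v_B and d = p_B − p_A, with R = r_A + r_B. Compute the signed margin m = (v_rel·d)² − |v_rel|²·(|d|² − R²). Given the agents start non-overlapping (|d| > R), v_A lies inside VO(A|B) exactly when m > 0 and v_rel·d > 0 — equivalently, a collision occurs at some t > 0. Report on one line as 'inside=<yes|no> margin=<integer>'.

d = (27, -1),  |d|² = 730;  R = 2+4 = 6,  c = 730−6² = 694
v_rel = (1, -4),  |v_rel|² = 17;  v_rel·d = (1)·(27) + (-4)·(-1) = 31
17·t² − 62·t + 694 = 0  ⇒  m = 31² − 17·694 = -10837
m = -10837 < 0,  v_rel·d = 31 > 0  ⇒  outside

inside=no margin=-10837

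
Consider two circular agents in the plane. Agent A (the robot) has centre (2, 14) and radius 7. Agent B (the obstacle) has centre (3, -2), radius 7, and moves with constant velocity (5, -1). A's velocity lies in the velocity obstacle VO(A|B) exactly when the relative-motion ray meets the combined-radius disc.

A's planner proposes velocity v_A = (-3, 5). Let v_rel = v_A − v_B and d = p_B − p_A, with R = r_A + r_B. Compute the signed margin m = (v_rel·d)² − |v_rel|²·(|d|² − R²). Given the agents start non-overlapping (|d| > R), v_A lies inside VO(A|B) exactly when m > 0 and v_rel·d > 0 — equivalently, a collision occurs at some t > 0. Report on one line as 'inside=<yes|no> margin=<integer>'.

d = (1, -16),  |d|² = 257;  R = 7+7 = 14,  c = 257−14² = 61
v_rel = (-8, 6),  |v_rel|² = 100;  v_rel·d = (-8)·(1) + (6)·(-16) = -104
100·t² + 208·t + 61 = 0  ⇒  m = (-104)² − 100·61 = 4716
m = 4716 > 0,  v_rel·d = -104 < 0  ⇒  outside

inside=no margin=4716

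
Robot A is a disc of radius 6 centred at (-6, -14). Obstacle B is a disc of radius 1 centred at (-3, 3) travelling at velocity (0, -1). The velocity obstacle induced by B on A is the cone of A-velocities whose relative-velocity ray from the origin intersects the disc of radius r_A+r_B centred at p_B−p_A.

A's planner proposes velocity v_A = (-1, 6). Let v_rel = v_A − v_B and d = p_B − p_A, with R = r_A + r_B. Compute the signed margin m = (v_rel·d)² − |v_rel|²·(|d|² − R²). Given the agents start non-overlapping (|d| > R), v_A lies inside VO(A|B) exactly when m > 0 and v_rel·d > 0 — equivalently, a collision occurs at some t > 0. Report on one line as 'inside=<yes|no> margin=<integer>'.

d = (3, 17),  |d|² = 298;  R = 6+1 = 7,  c = 298−7² = 249
v_rel = (-1, 7),  |v_rel|² = 50;  v_rel·d = (-1)·(3) + (7)·(17) = 116
50·t² − 232·t + 249 = 0  ⇒  m = 116² − 50·249 = 1006
m = 1006 > 0,  v_rel·d = 116 > 0  ⇒  inside

inside=yes margin=1006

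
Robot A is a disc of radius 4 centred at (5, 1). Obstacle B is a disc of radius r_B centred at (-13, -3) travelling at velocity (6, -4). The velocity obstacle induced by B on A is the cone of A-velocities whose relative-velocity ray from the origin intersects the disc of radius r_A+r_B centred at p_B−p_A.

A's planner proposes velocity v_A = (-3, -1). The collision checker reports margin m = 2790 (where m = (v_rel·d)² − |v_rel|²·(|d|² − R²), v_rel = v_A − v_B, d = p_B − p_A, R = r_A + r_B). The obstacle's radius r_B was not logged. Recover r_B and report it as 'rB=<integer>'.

m = 2790
d = (-18, -4);  v_rel = (-9, 3),  |v_rel|² = 90
v_rel×d = (-9)·(-4) − (3)·(-18) = 90
since m = R²·90 − 90²:  R² = (8100 + 2790) / 90 = 121
R = √121 = 11  ⇒  r_B = 11 − 4 = 7

rB=7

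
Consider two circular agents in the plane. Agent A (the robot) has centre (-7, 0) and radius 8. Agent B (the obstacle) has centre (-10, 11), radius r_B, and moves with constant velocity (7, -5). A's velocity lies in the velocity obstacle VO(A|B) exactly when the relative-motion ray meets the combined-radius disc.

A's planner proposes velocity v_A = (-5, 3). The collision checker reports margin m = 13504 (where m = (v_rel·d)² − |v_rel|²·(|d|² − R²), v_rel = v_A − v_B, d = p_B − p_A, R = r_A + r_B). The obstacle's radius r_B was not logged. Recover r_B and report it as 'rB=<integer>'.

m = 13504
d = (-3, 11);  v_rel = (-12, 8),  |v_rel|² = 208
v_rel×d = (-12)·(11) − (8)·(-3) = -108
since m = R²·208 − (-108)²:  R² = (11664 + 13504) / 208 = 121
R = √121 = 11  ⇒  r_B = 11 − 8 = 3

rB=3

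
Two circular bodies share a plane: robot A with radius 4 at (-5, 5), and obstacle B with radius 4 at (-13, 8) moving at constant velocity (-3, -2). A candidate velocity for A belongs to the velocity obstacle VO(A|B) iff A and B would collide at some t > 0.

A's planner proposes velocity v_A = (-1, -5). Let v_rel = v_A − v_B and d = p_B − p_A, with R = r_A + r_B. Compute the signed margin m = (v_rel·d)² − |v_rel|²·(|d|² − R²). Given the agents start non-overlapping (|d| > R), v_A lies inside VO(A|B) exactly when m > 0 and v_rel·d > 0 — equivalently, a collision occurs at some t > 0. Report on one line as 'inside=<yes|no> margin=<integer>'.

d = (-8, 3),  |d|² = 73;  R = 4+4 = 8,  c = 73−8² = 9
v_rel = (2, -3),  |v_rel|² = 13;  v_rel·d = (2)·(-8) + (-3)·(3) = -25
13·t² + 50·t + 9 = 0  ⇒  m = (-25)² − 13·9 = 508
m = 508 > 0,  v_rel·d = -25 < 0  ⇒  outside

inside=no margin=508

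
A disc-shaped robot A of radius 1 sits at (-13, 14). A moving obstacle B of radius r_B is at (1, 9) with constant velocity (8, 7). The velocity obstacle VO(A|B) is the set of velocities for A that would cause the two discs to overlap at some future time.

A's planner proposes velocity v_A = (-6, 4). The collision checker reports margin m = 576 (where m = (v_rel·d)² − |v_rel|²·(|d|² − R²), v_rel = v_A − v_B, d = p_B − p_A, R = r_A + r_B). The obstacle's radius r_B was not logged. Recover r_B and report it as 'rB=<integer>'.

m = 576
d = (14, -5);  v_rel = (-14, -3),  |v_rel|² = 205
v_rel×d = (-14)·(-5) − (-3)·(14) = 112
since m = R²·205 − 112²:  R² = (12544 + 576) / 205 = 64
R = √64 = 8  ⇒  r_B = 8 − 1 = 7

rB=7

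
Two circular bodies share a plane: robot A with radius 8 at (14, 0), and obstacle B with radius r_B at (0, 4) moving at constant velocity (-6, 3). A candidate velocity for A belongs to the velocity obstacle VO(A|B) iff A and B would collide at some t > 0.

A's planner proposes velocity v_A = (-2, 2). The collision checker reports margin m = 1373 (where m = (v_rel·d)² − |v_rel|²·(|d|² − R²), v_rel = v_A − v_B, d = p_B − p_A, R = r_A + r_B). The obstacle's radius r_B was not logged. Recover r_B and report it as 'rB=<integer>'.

m = 1373
d = (-14, 4);  v_rel = (4, -1),  |v_rel|² = 17
v_rel×d = (4)·(4) − (-1)·(-14) = 2
since m = R²·17 − 2²:  R² = (4 + 1373) / 17 = 81
R = √81 = 9  ⇒  r_B = 9 − 8 = 1

rB=1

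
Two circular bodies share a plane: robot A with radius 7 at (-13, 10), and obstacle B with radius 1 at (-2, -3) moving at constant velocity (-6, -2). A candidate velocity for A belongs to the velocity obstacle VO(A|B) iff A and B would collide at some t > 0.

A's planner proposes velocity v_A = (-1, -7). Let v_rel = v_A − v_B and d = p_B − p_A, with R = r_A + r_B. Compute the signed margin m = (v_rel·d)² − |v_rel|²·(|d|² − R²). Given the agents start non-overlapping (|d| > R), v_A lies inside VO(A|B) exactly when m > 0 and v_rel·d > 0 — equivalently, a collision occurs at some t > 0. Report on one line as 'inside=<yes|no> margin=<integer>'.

d = (11, -13),  |d|² = 290;  R = 7+1 = 8,  c = 290−8² = 226
v_rel = (5, -5),  |v_rel|² = 50;  v_rel·d = (5)·(11) + (-5)·(-13) = 120
50·t² − 240·t + 226 = 0  ⇒  m = 120² − 50·226 = 3100
m = 3100 > 0,  v_rel·d = 120 > 0  ⇒  inside

inside=yes margin=3100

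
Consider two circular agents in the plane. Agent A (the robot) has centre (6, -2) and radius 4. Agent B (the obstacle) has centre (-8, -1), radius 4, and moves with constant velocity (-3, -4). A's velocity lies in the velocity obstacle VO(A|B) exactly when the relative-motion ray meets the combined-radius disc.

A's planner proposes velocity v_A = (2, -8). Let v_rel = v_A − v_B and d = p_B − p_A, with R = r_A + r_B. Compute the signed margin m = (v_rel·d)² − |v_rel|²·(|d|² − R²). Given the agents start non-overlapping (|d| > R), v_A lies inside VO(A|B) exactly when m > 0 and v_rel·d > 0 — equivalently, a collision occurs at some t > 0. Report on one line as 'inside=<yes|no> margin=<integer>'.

d = (-14, 1),  |d|² = 197;  R = 4+4 = 8,  c = 197−8² = 133
v_rel = (5, -4),  |v_rel|² = 41;  v_rel·d = (5)·(-14) + (-4)·(1) = -74
41·t² + 148·t + 133 = 0  ⇒  m = (-74)² − 41·133 = 23
m = 23 > 0,  v_rel·d = -74 < 0  ⇒  outside

inside=no margin=23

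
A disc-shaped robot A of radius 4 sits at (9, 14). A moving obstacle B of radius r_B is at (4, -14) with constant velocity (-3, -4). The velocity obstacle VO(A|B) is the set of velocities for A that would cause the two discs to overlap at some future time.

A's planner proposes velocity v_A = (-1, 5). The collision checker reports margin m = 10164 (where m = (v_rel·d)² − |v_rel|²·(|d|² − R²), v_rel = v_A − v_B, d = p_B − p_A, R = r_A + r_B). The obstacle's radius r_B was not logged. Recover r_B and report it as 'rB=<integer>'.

m = 10164
d = (-5, -28);  v_rel = (2, 9),  |v_rel|² = 85
v_rel×d = (2)·(-28) − (9)·(-5) = -11
since m = R²·85 − (-11)²:  R² = (121 + 10164) / 85 = 121
R = √121 = 11  ⇒  r_B = 11 − 4 = 7

rB=7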